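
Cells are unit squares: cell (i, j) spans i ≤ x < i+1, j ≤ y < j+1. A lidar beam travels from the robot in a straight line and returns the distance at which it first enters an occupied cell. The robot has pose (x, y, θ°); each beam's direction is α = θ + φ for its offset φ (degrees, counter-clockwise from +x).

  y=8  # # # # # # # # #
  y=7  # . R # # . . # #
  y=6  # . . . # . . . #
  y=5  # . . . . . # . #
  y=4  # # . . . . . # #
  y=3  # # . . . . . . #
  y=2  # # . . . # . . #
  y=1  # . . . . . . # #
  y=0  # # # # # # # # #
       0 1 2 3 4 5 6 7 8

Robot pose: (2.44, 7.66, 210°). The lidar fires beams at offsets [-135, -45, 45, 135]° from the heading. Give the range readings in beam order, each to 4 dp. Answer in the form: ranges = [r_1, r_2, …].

beam 1: φ=-135°, α=75°
  dir = (cos 75°, sin 75°) = (0.2588, 0.9659); from cell (2,7)
  next x-line at t=2.1637, next y-line at t=0.3520; Δt_x=3.8637, Δt_y=1.0353
    y: enter (2,8) at t=0.3520 ← occupied
  → r_1 = 0.3520
beam 2: φ=-45°, α=165°
  dir = (cos 165°, sin 165°) = (-0.9659, 0.2588); from cell (2,7)
  next x-line at t=0.4555, next y-line at t=1.3137; Δt_x=1.0353, Δt_y=3.8637
    x: enter (1,7) at t=0.4555
    y: enter (1,8) at t=1.3137 ← occupied
  → r_2 = 1.3137
beam 3: φ=45°, α=255°
  dir = (cos 255°, sin 255°) = (-0.2588, -0.9659); from cell (2,7)
  next x-line at t=1.7000, next y-line at t=0.6833; Δt_x=3.8637, Δt_y=1.0353
    y: enter (2,6) at t=0.6833
    x: enter (1,6) at t=1.7000
    y: enter (1,5) at t=1.7186
    y: enter (1,4) at t=2.7538 ← occupied
  → r_3 = 2.7538
beam 4: φ=135°, α=345°
  dir = (cos 345°, sin 345°) = (0.9659, -0.2588); from cell (2,7)
  next x-line at t=0.5798, next y-line at t=2.5500; Δt_x=1.0353, Δt_y=3.8637
    x: enter (3,7) at t=0.5798 ← occupied
  → r_4 = 0.5798

ranges = [0.3520, 1.3137, 2.7538, 0.5798]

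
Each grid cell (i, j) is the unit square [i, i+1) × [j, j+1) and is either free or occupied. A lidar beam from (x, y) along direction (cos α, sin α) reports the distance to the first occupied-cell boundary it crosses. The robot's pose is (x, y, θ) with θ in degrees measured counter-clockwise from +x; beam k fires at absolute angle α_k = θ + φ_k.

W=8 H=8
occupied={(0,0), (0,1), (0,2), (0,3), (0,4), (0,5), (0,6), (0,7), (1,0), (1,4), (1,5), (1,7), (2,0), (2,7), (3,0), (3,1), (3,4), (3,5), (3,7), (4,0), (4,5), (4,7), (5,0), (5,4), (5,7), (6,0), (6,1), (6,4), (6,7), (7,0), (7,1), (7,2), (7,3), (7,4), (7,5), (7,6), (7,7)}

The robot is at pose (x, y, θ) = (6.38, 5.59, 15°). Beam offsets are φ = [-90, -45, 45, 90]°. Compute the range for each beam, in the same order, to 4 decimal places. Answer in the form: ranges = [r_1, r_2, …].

beam 1: φ=-90°, α=285°
  cosα=0.2588 sinα=-0.9659 | (6,5) | tMaxX 2.3955 tMaxY 0.6108 | tΔX 3.8637 tΔY 1.0353
    t=0.6108 [y] (6,4) — stop
  → r_1 = 0.6108
beam 2: φ=-45°, α=330°
  cosα=0.8660 sinα=-0.5000 | (6,5) | tMaxX 0.7159 tMaxY 1.1800 | tΔX 1.1547 tΔY 2.0000
    t=0.7159 [x] (7,5) — stop
  → r_2 = 0.7159
beam 3: φ=45°, α=60°
  cosα=0.5000 sinα=0.8660 | (6,5) | tMaxX 1.2400 tMaxY 0.4734 | tΔX 2.0000 tΔY 1.1547
    t=0.4734 [y] (6,6)
    t=1.2400 [x] (7,6) — stop
  → r_3 = 1.2400
beam 4: φ=90°, α=105°
  cosα=-0.2588 sinα=0.9659 | (6,5) | tMaxX 1.4682 tMaxY 0.4245 | tΔX 3.8637 tΔY 1.0353
    t=0.4245 [y] (6,6)
    t=1.4597 [y] (6,7) — stop
  → r_4 = 1.4597

ranges = [0.6108, 0.7159, 1.2400, 1.4597]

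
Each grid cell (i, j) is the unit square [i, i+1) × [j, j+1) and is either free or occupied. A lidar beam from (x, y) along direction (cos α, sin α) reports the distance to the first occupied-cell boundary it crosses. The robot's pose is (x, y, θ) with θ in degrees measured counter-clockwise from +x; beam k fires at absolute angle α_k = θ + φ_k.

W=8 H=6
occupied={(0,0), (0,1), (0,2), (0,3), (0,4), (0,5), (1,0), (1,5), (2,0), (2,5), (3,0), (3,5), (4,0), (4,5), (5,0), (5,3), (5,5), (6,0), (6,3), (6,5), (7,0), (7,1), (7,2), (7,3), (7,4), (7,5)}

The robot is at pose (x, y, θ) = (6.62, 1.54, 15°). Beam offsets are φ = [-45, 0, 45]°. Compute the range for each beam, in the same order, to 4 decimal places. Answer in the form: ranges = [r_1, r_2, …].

ranges = [0.4388, 0.3934, 0.7600]

beam 1: φ=-45°, α=330°
  dir = (cos 330°, sin 330°) = (0.8660, -0.5000); from cell (6,1)
  next x-line at t=0.4388, next y-line at t=1.0800; Δt_x=1.1547, Δt_y=2.0000
    x: enter (7,1) at t=0.4388 ← occupied
  → r_1 = 0.4388
beam 2: φ=0°, α=15°
  dir = (cos 15°, sin 15°) = (0.9659, 0.2588); from cell (6,1)
  next x-line at t=0.3934, next y-line at t=1.7773; Δt_x=1.0353, Δt_y=3.8637
    x: enter (7,1) at t=0.3934 ← occupied
  → r_2 = 0.3934
beam 3: φ=45°, α=60°
  dir = (cos 60°, sin 60°) = (0.5000, 0.8660); from cell (6,1)
  next x-line at t=0.7600, next y-line at t=0.5312; Δt_x=2.0000, Δt_y=1.1547
    y: enter (6,2) at t=0.5312
    x: enter (7,2) at t=0.7600 ← occupied
  → r_3 = 0.7600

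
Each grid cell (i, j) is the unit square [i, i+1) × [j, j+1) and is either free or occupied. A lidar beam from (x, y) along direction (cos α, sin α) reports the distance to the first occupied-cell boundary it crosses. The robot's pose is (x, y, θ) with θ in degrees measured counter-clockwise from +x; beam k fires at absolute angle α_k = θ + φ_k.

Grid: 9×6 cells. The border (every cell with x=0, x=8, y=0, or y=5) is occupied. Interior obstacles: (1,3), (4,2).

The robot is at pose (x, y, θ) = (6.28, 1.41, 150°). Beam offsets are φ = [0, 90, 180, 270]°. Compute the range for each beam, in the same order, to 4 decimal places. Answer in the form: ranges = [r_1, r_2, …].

ranges = [1.4780, 0.4734, 0.8200, 3.4400]

beam 1: φ=0°, α=150°
  d=(-0.8660,0.5000)  start (6,1)  tX=0.3233 tY=1.1800  stride 1/|dx|=1.1547 1/|dy|=2.0000
    cross x-line → (5,1), t=0.3233
    cross y-line → (5,2), t=1.1800
    cross x-line → (4,2), t=1.4780 (wall)
  → r_1 = 1.4780
beam 2: φ=90°, α=240°
  d=(-0.5000,-0.8660)  start (6,1)  tX=0.5600 tY=0.4734  stride 1/|dx|=2.0000 1/|dy|=1.1547
    cross y-line → (6,0), t=0.4734 (wall)
  → r_2 = 0.4734
beam 3: φ=180°, α=330°
  d=(0.8660,-0.5000)  start (6,1)  tX=0.8314 tY=0.8200  stride 1/|dx|=1.1547 1/|dy|=2.0000
    cross y-line → (6,0), t=0.8200 (wall)
  → r_3 = 0.8200
beam 4: φ=270°, α=60°
  d=(0.5000,0.8660)  start (6,1)  tX=1.4400 tY=0.6813  stride 1/|dx|=2.0000 1/|dy|=1.1547
    cross y-line → (6,2), t=0.6813
    cross x-line → (7,2), t=1.4400
    cross y-line → (7,3), t=1.8360
    cross y-line → (7,4), t=2.9907
    cross x-line → (8,4), t=3.4400 (wall)
  → r_4 = 3.4400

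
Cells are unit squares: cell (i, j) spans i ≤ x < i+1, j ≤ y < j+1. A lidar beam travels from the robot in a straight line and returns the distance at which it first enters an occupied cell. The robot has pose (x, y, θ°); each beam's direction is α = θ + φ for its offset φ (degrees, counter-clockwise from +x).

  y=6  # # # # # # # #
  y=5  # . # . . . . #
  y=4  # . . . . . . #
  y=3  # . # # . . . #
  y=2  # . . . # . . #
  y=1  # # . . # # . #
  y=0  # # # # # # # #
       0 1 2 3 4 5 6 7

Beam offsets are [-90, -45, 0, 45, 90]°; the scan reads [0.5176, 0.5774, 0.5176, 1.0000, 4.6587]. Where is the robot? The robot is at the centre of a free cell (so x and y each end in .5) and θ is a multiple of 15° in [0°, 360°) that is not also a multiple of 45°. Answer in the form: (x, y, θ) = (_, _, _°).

Enumerate (i+0.5, j+0.5, θ) over the 23 free cells and 16 admissible headings. For each, cast all 5 beams and compare to the given ranges.
  (6.5, 2.5, 195°): beam 1 = 3.6235 ≠ 0.5176 ✗
  (2.5, 1.5, 285°): beam 5 = 1.5529 ≠ 4.6587 ✗
  (3.5, 5.5, 285°): beam 2 = 1.7321 ≠ 0.5774 ✗
  …
  (6.5, 1.5, 15°): r_1=0.5176, r_2=0.5774, r_3=0.5176, r_4=1.0000, r_5=4.6587 — all match ✓
No second candidate reproduces the full scan.

(x, y, θ) = (6.5, 1.5, 15°)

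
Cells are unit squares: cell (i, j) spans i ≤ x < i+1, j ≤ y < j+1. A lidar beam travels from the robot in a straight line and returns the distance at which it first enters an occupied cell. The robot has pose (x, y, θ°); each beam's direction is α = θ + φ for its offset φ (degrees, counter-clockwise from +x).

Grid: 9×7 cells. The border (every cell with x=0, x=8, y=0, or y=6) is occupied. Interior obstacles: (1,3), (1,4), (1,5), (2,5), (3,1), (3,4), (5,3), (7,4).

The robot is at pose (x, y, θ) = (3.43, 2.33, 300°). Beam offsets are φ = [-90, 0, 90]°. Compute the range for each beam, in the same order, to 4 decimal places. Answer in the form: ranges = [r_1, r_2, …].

ranges = [2.6600, 0.3811, 1.8129]

beam 1: φ=-90°, α=210°
  d=(-0.8660,-0.5000)  start (3,2)  tX=0.4965 tY=0.6600  stride 1/|dx|=1.1547 1/|dy|=2.0000
    cross x-line → (2,2), t=0.4965
    cross y-line → (2,1), t=0.6600
    cross x-line → (1,1), t=1.6512
    cross y-line → (1,0), t=2.6600 (wall)
  → r_1 = 2.6600
beam 2: φ=0°, α=300°
  d=(0.5000,-0.8660)  start (3,2)  tX=1.1400 tY=0.3811  stride 1/|dx|=2.0000 1/|dy|=1.1547
    cross y-line → (3,1), t=0.3811 (wall)
  → r_2 = 0.3811
beam 3: φ=90°, α=30°
  d=(0.8660,0.5000)  start (3,2)  tX=0.6582 tY=1.3400  stride 1/|dx|=1.1547 1/|dy|=2.0000
    cross x-line → (4,2), t=0.6582
    cross y-line → (4,3), t=1.3400
    cross x-line → (5,3), t=1.8129 (wall)
  → r_3 = 1.8129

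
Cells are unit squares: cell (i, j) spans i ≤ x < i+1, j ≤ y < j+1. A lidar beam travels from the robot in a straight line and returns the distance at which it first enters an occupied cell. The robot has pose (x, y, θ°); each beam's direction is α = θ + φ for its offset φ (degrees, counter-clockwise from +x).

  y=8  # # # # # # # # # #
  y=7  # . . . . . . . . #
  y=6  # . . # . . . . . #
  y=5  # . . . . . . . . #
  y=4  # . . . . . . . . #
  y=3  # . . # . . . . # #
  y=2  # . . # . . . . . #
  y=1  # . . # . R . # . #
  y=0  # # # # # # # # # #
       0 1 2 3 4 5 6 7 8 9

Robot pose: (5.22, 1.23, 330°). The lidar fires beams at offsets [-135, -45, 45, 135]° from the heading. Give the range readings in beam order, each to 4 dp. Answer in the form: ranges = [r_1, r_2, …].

beam 1: φ=-135°, α=195°
  cosα=-0.9659 sinα=-0.2588 | (5,1) | tMaxX 0.2278 tMaxY 0.8887 | tΔX 1.0353 tΔY 3.8637
    t=0.2278 [x] (4,1)
    t=0.8887 [y] (4,0) — stop
  → r_1 = 0.8887
beam 2: φ=-45°, α=285°
  cosα=0.2588 sinα=-0.9659 | (5,1) | tMaxX 3.0137 tMaxY 0.2381 | tΔX 3.8637 tΔY 1.0353
    t=0.2381 [y] (5,0) — stop
  → r_2 = 0.2381
beam 3: φ=45°, α=15°
  cosα=0.9659 sinα=0.2588 | (5,1) | tMaxX 0.8075 tMaxY 2.9751 | tΔX 1.0353 tΔY 3.8637
    t=0.8075 [x] (6,1)
    t=1.8428 [x] (7,1) — stop
  → r_3 = 1.8428
beam 4: φ=135°, α=105°
  cosα=-0.2588 sinα=0.9659 | (5,1) | tMaxX 0.8500 tMaxY 0.7972 | tΔX 3.8637 tΔY 1.0353
    t=0.7972 [y] (5,2)
    t=0.8500 [x] (4,2)
    t=1.8324 [y] (4,3)
    t=2.8677 [y] (4,4)
    t=3.9030 [y] (4,5)
    t=4.7137 [x] (3,5)
    t=4.9383 [y] (3,6) — stop
  → r_4 = 4.9383

ranges = [0.8887, 0.2381, 1.8428, 4.9383]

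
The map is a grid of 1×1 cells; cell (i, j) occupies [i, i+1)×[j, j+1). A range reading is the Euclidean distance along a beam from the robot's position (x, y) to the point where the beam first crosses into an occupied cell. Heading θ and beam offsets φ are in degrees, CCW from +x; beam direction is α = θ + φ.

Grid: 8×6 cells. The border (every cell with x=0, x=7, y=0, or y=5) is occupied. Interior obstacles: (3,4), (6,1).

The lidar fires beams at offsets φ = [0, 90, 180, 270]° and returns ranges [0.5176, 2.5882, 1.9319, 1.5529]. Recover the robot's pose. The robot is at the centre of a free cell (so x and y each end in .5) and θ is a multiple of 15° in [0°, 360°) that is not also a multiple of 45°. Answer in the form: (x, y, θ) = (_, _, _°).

(x, y, θ) = (1.5, 3.5, 195°)

Enumerate (i+0.5, j+0.5, θ) over the 22 free cells and 16 admissible headings. For each, cast all 4 beams and compare to the given ranges.
  (4.5, 1.5, 75°): beam 1 = 3.6235 ≠ 0.5176 ✗
  (2.5, 3.5, 150°): beam 1 = 1.7321 ≠ 0.5176 ✗
  (5.5, 1.5, 15°): beam 2 = 3.6235 ≠ 2.5882 ✗
  (6.5, 4.5, 60°): beam 1 = 0.5774 ≠ 0.5176 ✗
  …
  (1.5, 3.5, 195°): r_1=0.5176, r_2=2.5882, r_3=1.9319, r_4=1.5529 — all match ✓
Only this pose fits every beam.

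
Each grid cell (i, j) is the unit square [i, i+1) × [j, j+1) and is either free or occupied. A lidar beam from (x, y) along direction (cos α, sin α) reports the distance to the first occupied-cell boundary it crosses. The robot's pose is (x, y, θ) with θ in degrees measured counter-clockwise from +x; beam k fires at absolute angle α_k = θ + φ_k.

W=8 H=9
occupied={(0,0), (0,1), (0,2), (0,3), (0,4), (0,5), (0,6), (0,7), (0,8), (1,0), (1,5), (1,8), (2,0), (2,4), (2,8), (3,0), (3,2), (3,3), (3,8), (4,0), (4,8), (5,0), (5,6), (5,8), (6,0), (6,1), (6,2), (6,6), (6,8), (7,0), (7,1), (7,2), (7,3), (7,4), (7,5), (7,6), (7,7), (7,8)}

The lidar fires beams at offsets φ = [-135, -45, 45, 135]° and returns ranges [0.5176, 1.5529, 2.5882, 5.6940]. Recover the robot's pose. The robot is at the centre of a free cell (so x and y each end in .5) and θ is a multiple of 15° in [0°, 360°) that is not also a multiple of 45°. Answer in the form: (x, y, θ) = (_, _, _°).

(x, y, θ) = (4.5, 6.5, 150°)

Enumerate (i+0.5, j+0.5, θ) over the 34 free cells and 16 admissible headings. For each, cast all 4 beams and compare to the given ranges.
  (3.5, 1.5, 150°): beam 1 = 2.5882 ≠ 0.5176 ✗
  (2.5, 5.5, 330°): beam 2 = 0.5176 ≠ 1.5529 ✗
  (6.5, 3.5, 195°): beam 1 = 1.0000 ≠ 0.5176 ✗
  …
  (4.5, 6.5, 150°): r_1=0.5176, r_2=1.5529, r_3=2.5882, r_4=5.6940 — all match ✓
No second candidate reproduces the full scan.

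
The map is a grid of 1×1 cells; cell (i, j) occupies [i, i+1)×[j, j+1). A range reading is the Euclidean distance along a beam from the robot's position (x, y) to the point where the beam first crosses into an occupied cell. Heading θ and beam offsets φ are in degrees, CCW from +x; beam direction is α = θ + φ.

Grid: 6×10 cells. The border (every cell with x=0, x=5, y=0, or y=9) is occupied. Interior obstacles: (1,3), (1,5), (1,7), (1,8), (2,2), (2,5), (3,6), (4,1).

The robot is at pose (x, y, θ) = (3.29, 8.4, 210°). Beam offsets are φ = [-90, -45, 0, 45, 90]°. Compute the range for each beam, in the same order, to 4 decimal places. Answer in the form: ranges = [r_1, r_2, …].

ranges = [0.6928, 1.3355, 1.4896, 2.4847, 3.4200]

beam 1: φ=-90°, α=120°
  d=(-0.5000,0.8660)  start (3,8)  tX=0.5800 tY=0.6928  stride 1/|dx|=2.0000 1/|dy|=1.1547
    cross x-line → (2,8), t=0.5800
    cross y-line → (2,9), t=0.6928 (wall)
  → r_1 = 0.6928
beam 2: φ=-45°, α=165°
  d=(-0.9659,0.2588)  start (3,8)  tX=0.3002 tY=2.3182  stride 1/|dx|=1.0353 1/|dy|=3.8637
    cross x-line → (2,8), t=0.3002
    cross x-line → (1,8), t=1.3355 (wall)
  → r_2 = 1.3355
beam 3: φ=0°, α=210°
  d=(-0.8660,-0.5000)  start (3,8)  tX=0.3349 tY=0.8000  stride 1/|dx|=1.1547 1/|dy|=2.0000
    cross x-line → (2,8), t=0.3349
    cross y-line → (2,7), t=0.8000
    cross x-line → (1,7), t=1.4896 (wall)
  → r_3 = 1.4896
beam 4: φ=45°, α=255°
  d=(-0.2588,-0.9659)  start (3,8)  tX=1.1205 tY=0.4141  stride 1/|dx|=3.8637 1/|dy|=1.0353
    cross y-line → (3,7), t=0.4141
    cross x-line → (2,7), t=1.1205
    cross y-line → (2,6), t=1.4494
    cross y-line → (2,5), t=2.4847 (wall)
  → r_4 = 2.4847
beam 5: φ=90°, α=300°
  d=(0.5000,-0.8660)  start (3,8)  tX=1.4200 tY=0.4619  stride 1/|dx|=2.0000 1/|dy|=1.1547
    cross y-line → (3,7), t=0.4619
    cross x-line → (4,7), t=1.4200
    cross y-line → (4,6), t=1.6166
    cross y-line → (4,5), t=2.7713
    cross x-line → (5,5), t=3.4200 (wall)
  → r_5 = 3.4200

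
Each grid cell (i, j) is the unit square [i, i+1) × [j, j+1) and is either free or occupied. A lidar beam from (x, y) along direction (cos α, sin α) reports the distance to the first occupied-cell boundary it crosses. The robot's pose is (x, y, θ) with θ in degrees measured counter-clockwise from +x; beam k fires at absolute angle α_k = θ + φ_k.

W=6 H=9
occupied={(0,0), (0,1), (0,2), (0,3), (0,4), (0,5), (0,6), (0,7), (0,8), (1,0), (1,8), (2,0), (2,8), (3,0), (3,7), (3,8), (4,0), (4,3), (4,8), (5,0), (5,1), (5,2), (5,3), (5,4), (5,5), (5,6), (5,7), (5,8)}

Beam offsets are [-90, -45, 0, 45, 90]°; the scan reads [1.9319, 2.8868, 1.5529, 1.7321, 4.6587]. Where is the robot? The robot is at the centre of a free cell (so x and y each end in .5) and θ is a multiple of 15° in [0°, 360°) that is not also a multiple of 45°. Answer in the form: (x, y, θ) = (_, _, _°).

The pose lattice has 26·16 = 416 candidates. Test each by forward raycasting.
  (4.5, 2.5, 75°): beam 1 = 0.5176 ≠ 1.9319 ✗
  (1.5, 2.5, 255°): beam 1 = 0.5176 ≠ 1.9319 ✗
  (4.5, 7.5, 60°): beam 1 = 0.5774 ≠ 1.9319 ✗
  (2.5, 6.5, 120°): beam 1 = 1.0000 ≠ 1.9319 ✗
  …
  (2.5, 5.5, 165°): r_1=1.9319, r_2=2.8868, r_3=1.5529, r_4=1.7321, r_5=4.6587 — all match ✓
Only this pose fits every beam.

(x, y, θ) = (2.5, 5.5, 165°)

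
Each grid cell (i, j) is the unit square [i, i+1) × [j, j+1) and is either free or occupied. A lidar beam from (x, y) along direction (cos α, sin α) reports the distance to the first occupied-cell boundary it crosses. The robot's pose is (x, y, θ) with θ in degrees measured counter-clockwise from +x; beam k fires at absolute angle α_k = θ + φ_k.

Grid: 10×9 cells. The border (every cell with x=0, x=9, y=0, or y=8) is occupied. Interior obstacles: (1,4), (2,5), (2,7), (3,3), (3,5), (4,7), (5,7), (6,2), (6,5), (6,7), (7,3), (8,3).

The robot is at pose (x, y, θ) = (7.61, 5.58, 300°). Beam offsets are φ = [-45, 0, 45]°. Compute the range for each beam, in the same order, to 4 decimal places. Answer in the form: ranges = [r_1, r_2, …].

beam 1: φ=-45°, α=255°
  direction (-0.2588, -0.9659); cell (7,5); t to first gridline: x 2.3569, y 0.6005 (then +3.8637 / +1.0353)
    (7,4) via y @ 0.6005
    (7,3) via y @ 1.6357  # hit
  → r_1 = 1.6357
beam 2: φ=0°, α=300°
  direction (0.5000, -0.8660); cell (7,5); t to first gridline: x 0.7800, y 0.6697 (then +2.0000 / +1.1547)
    (7,4) via y @ 0.6697
    (8,4) via x @ 0.7800
    (8,3) via y @ 1.8244  # hit
  → r_2 = 1.8244
beam 3: φ=45°, α=345°
  direction (0.9659, -0.2588); cell (7,5); t to first gridline: x 0.4038, y 2.2409 (then +1.0353 / +3.8637)
    (8,5) via x @ 0.4038
    (9,5) via x @ 1.4390  # hit
  → r_3 = 1.4390

ranges = [1.6357, 1.8244, 1.4390]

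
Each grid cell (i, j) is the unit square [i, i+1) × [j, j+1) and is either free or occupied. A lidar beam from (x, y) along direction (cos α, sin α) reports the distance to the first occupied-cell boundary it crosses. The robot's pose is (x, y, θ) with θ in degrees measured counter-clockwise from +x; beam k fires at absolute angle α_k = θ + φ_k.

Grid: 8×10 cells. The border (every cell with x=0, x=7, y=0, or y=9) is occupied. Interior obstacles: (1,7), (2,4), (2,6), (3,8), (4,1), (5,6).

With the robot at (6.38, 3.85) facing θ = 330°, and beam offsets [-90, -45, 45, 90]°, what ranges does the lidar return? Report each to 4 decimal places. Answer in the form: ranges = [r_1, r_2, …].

beam 1: φ=-90°, α=240°
  dir = (cos 240°, sin 240°) = (-0.5000, -0.8660); from cell (6,3)
  next x-line at t=0.7600, next y-line at t=0.9815; Δt_x=2.0000, Δt_y=1.1547
    x: enter (5,3) at t=0.7600
    y: enter (5,2) at t=0.9815
    y: enter (5,1) at t=2.1362
    x: enter (4,1) at t=2.7600 ← occupied
  → r_1 = 2.7600
beam 2: φ=-45°, α=285°
  dir = (cos 285°, sin 285°) = (0.2588, -0.9659); from cell (6,3)
  next x-line at t=2.3955, next y-line at t=0.8800; Δt_x=3.8637, Δt_y=1.0353
    y: enter (6,2) at t=0.8800
    y: enter (6,1) at t=1.9153
    x: enter (7,1) at t=2.3955 ← occupied
  → r_2 = 2.3955
beam 3: φ=45°, α=15°
  dir = (cos 15°, sin 15°) = (0.9659, 0.2588); from cell (6,3)
  next x-line at t=0.6419, next y-line at t=0.5796; Δt_x=1.0353, Δt_y=3.8637
    y: enter (6,4) at t=0.5796
    x: enter (7,4) at t=0.6419 ← occupied
  → r_3 = 0.6419
beam 4: φ=90°, α=60°
  dir = (cos 60°, sin 60°) = (0.5000, 0.8660); from cell (6,3)
  next x-line at t=1.2400, next y-line at t=0.1732; Δt_x=2.0000, Δt_y=1.1547
    y: enter (6,4) at t=0.1732
    x: enter (7,4) at t=1.2400 ← occupied
  → r_4 = 1.2400

ranges = [2.7600, 2.3955, 0.6419, 1.2400]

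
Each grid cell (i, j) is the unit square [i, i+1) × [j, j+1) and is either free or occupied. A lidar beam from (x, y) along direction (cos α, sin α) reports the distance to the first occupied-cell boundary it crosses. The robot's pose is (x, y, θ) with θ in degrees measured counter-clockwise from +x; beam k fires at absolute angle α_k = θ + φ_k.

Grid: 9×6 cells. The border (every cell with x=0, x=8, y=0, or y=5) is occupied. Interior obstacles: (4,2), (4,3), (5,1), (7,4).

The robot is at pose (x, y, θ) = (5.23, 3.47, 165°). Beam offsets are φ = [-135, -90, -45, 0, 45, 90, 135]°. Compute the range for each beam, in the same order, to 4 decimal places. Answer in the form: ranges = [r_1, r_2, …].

beam 1: φ=-135°, α=30°
  direction (0.8660, 0.5000); cell (5,3); t to first gridline: x 0.8891, y 1.0600 (then +1.1547 / +2.0000)
    (6,3) via x @ 0.8891
    (6,4) via y @ 1.0600
    (7,4) via x @ 2.0438  # hit
  → r_1 = 2.0438
beam 2: φ=-90°, α=75°
  direction (0.2588, 0.9659); cell (5,3); t to first gridline: x 2.9751, y 0.5487 (then +3.8637 / +1.0353)
    (5,4) via y @ 0.5487
    (5,5) via y @ 1.5840  # hit
  → r_2 = 1.5840
beam 3: φ=-45°, α=120°
  direction (-0.5000, 0.8660); cell (5,3); t to first gridline: x 0.4600, y 0.6120 (then +2.0000 / +1.1547)
    (4,3) via x @ 0.4600  # hit
  → r_3 = 0.4600
beam 4: φ=0°, α=165°
  direction (-0.9659, 0.2588); cell (5,3); t to first gridline: x 0.2381, y 2.0478 (then +1.0353 / +3.8637)
    (4,3) via x @ 0.2381  # hit
  → r_4 = 0.2381
beam 5: φ=45°, α=210°
  direction (-0.8660, -0.5000); cell (5,3); t to first gridline: x 0.2656, y 0.9400 (then +1.1547 / +2.0000)
    (4,3) via x @ 0.2656  # hit
  → r_5 = 0.2656
beam 6: φ=90°, α=255°
  direction (-0.2588, -0.9659); cell (5,3); t to first gridline: x 0.8887, y 0.4866 (then +3.8637 / +1.0353)
    (5,2) via y @ 0.4866
    (4,2) via x @ 0.8887  # hit
  → r_6 = 0.8887
beam 7: φ=135°, α=300°
  direction (0.5000, -0.8660); cell (5,3); t to first gridline: x 1.5400, y 0.5427 (then +2.0000 / +1.1547)
    (5,2) via y @ 0.5427
    (6,2) via x @ 1.5400
    (6,1) via y @ 1.6974
    (6,0) via y @ 2.8521  # hit
  → r_7 = 2.8521

ranges = [2.0438, 1.5840, 0.4600, 0.2381, 0.2656, 0.8887, 2.8521]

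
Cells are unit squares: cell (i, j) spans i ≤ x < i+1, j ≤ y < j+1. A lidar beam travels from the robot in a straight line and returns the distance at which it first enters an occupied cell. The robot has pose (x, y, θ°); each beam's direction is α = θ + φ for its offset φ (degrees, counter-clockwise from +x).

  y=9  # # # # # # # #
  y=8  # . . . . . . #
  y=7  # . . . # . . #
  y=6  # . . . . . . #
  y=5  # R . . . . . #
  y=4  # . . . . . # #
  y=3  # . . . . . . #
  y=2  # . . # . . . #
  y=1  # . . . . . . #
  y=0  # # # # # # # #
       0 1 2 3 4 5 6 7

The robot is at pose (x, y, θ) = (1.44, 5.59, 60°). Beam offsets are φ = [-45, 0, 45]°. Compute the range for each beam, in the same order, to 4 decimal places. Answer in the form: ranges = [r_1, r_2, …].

ranges = [5.7561, 3.9375, 1.7000]

beam 1: φ=-45°, α=15°
  cosα=0.9659 sinα=0.2588 | (1,5) | tMaxX 0.5798 tMaxY 1.5841 | tΔX 1.0353 tΔY 3.8637
    t=0.5798 [x] (2,5)
    t=1.5841 [y] (2,6)
    t=1.6150 [x] (3,6)
    t=2.6503 [x] (4,6)
    t=3.6856 [x] (5,6)
    t=4.7209 [x] (6,6)
    t=5.4478 [y] (6,7)
    t=5.7561 [x] (7,7) — stop
  → r_1 = 5.7561
beam 2: φ=0°, α=60°
  cosα=0.5000 sinα=0.8660 | (1,5) | tMaxX 1.1200 tMaxY 0.4734 | tΔX 2.0000 tΔY 1.1547
    t=0.4734 [y] (1,6)
    t=1.1200 [x] (2,6)
    t=1.6281 [y] (2,7)
    t=2.7828 [y] (2,8)
    t=3.1200 [x] (3,8)
    t=3.9375 [y] (3,9) — stop
  → r_2 = 3.9375
beam 3: φ=45°, α=105°
  cosα=-0.2588 sinα=0.9659 | (1,5) | tMaxX 1.7000 tMaxY 0.4245 | tΔX 3.8637 tΔY 1.0353
    t=0.4245 [y] (1,6)
    t=1.4597 [y] (1,7)
    t=1.7000 [x] (0,7) — stop
  → r_3 = 1.7000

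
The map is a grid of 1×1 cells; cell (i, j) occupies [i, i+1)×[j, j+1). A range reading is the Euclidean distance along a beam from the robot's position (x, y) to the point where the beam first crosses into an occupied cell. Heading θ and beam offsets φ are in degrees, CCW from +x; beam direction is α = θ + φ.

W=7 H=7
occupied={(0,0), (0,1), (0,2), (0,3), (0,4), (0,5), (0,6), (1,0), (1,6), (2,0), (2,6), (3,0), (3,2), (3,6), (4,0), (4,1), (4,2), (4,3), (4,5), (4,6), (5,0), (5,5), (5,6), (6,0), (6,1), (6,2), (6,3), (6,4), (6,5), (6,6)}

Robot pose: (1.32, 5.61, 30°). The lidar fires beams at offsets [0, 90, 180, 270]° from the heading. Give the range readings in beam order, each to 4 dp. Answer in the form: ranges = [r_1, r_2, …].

beam 1: φ=0°, α=30°
  d=(0.8660,0.5000)  start (1,5)  tX=0.7852 tY=0.7800  stride 1/|dx|=1.1547 1/|dy|=2.0000
    cross y-line → (1,6), t=0.7800 (wall)
  → r_1 = 0.7800
beam 2: φ=90°, α=120°
  d=(-0.5000,0.8660)  start (1,5)  tX=0.6400 tY=0.4503  stride 1/|dx|=2.0000 1/|dy|=1.1547
    cross y-line → (1,6), t=0.4503 (wall)
  → r_2 = 0.4503
beam 3: φ=180°, α=210°
  d=(-0.8660,-0.5000)  start (1,5)  tX=0.3695 tY=1.2200  stride 1/|dx|=1.1547 1/|dy|=2.0000
    cross x-line → (0,5), t=0.3695 (wall)
  → r_3 = 0.3695
beam 4: φ=270°, α=300°
  d=(0.5000,-0.8660)  start (1,5)  tX=1.3600 tY=0.7044  stride 1/|dx|=2.0000 1/|dy|=1.1547
    cross y-line → (1,4), t=0.7044
    cross x-line → (2,4), t=1.3600
    cross y-line → (2,3), t=1.8591
    cross y-line → (2,2), t=3.0138
    cross x-line → (3,2), t=3.3600 (wall)
  → r_4 = 3.3600

ranges = [0.7800, 0.4503, 0.3695, 3.3600]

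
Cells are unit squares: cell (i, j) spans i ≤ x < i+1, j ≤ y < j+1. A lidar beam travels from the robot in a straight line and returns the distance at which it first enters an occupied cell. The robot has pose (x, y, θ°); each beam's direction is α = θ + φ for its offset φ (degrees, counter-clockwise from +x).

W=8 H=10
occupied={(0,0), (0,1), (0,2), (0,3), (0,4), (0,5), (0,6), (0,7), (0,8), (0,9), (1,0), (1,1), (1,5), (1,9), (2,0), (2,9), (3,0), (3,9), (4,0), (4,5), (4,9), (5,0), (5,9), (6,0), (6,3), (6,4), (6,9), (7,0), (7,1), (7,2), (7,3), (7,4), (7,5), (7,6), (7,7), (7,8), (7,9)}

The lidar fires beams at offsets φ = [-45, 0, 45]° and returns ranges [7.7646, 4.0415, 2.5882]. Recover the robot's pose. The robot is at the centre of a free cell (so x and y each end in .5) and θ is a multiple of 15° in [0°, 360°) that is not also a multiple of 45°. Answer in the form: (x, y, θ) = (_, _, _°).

(x, y, θ) = (4.5, 8.5, 300°)

Enumerate (i+0.5, j+0.5, θ) over the 43 free cells and 16 admissible headings. For each, cast all 3 beams and compare to the given ranges.
  (4.5, 4.5, 210°): beam 1 = 2.5882 ≠ 7.7646 ✗
  (1.5, 4.5, 330°): beam 1 = 3.6235 ≠ 7.7646 ✗
  (4.5, 6.5, 150°): beam 1 = 2.5882 ≠ 7.7646 ✗
  (6.5, 6.5, 165°): beam 1 = 2.8868 ≠ 7.7646 ✗
  …
  (4.5, 8.5, 300°): r_1=7.7646, r_2=4.0415, r_3=2.5882 — all match ✓
No second candidate reproduces the full scan.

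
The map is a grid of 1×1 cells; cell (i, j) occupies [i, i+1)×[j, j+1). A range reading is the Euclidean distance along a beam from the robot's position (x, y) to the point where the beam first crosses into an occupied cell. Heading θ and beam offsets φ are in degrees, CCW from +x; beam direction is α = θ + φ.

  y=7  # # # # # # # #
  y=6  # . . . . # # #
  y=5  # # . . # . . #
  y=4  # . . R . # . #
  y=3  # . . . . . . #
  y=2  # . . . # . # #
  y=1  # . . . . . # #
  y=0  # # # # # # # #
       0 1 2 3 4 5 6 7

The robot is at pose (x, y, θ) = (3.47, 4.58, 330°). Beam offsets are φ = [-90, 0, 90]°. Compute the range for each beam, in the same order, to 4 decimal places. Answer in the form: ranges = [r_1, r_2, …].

beam 1: φ=-90°, α=240°
  d=(-0.5000,-0.8660)  start (3,4)  tX=0.9400 tY=0.6697  stride 1/|dx|=2.0000 1/|dy|=1.1547
    cross y-line → (3,3), t=0.6697
    cross x-line → (2,3), t=0.9400
    cross y-line → (2,2), t=1.8244
    cross x-line → (1,2), t=2.9400
    cross y-line → (1,1), t=2.9791
    cross y-line → (1,0), t=4.1338 (wall)
  → r_1 = 4.1338
beam 2: φ=0°, α=330°
  d=(0.8660,-0.5000)  start (3,4)  tX=0.6120 tY=1.1600  stride 1/|dx|=1.1547 1/|dy|=2.0000
    cross x-line → (4,4), t=0.6120
    cross y-line → (4,3), t=1.1600
    cross x-line → (5,3), t=1.7667
    cross x-line → (6,3), t=2.9214
    cross y-line → (6,2), t=3.1600 (wall)
  → r_2 = 3.1600
beam 3: φ=90°, α=60°
  d=(0.5000,0.8660)  start (3,4)  tX=1.0600 tY=0.4850  stride 1/|dx|=2.0000 1/|dy|=1.1547
    cross y-line → (3,5), t=0.4850
    cross x-line → (4,5), t=1.0600 (wall)
  → r_3 = 1.0600

ranges = [4.1338, 3.1600, 1.0600]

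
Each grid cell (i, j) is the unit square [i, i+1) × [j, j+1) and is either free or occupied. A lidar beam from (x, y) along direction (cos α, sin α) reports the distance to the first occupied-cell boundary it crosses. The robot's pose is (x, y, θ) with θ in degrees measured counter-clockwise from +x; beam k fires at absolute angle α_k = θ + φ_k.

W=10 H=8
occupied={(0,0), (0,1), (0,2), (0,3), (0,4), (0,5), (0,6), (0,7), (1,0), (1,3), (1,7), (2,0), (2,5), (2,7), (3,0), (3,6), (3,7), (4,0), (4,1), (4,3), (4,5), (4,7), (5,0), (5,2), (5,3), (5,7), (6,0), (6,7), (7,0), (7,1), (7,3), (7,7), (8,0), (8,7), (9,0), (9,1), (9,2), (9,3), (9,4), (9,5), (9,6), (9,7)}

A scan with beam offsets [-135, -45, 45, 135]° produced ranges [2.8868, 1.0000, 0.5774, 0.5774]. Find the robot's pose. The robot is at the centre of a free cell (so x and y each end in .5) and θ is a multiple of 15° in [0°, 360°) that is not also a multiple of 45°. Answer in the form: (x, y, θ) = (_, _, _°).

Candidates: 38 free-cell centres × 16 headings = 608 poses. Raycast each; keep the one whose scan matches to 4 dp.
  (2.5, 3.5, 195°): beam 2 = 0.5774 ≠ 1.0000 ✗
  (4.5, 6.5, 105°): beam 1 = 5.1962 ≠ 2.8868 ✗
  (8.5, 1.5, 150°): beam 1 = 0.5176 ≠ 2.8868 ✗
  (4.5, 6.5, 150°): beam 1 = 1.9319 ≠ 2.8868 ✗
  (1.5, 6.5, 75°): beam 1 = 1.0000 ≠ 2.8868 ✗
  …
  (1.5, 4.5, 105°): r_1=2.8868, r_2=1.0000, r_3=0.5774, r_4=0.5774 — all match ✓
Only this pose fits every beam.

(x, y, θ) = (1.5, 4.5, 105°)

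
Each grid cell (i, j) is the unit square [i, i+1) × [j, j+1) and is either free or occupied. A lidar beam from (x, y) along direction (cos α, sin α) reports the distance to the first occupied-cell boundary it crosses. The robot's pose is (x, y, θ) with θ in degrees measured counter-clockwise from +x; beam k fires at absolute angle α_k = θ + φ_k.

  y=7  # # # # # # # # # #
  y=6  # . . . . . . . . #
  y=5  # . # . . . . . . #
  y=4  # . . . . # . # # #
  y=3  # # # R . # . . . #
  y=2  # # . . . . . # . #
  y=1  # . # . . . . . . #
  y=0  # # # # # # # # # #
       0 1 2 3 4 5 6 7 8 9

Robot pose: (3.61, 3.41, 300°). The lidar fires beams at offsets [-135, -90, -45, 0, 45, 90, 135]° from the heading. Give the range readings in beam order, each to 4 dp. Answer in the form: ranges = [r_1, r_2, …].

beam 1: φ=-135°, α=165°
  d=(-0.9659,0.2588)  start (3,3)  tX=0.6315 tY=2.2796  stride 1/|dx|=1.0353 1/|dy|=3.8637
    cross x-line → (2,3), t=0.6315 (wall)
  → r_1 = 0.6315
beam 2: φ=-90°, α=210°
  d=(-0.8660,-0.5000)  start (3,3)  tX=0.7044 tY=0.8200  stride 1/|dx|=1.1547 1/|dy|=2.0000
    cross x-line → (2,3), t=0.7044 (wall)
  → r_2 = 0.7044
beam 3: φ=-45°, α=255°
  d=(-0.2588,-0.9659)  start (3,3)  tX=2.3569 tY=0.4245  stride 1/|dx|=3.8637 1/|dy|=1.0353
    cross y-line → (3,2), t=0.4245
    cross y-line → (3,1), t=1.4597
    cross x-line → (2,1), t=2.3569 (wall)
  → r_3 = 2.3569
beam 4: φ=0°, α=300°
  d=(0.5000,-0.8660)  start (3,3)  tX=0.7800 tY=0.4734  stride 1/|dx|=2.0000 1/|dy|=1.1547
    cross y-line → (3,2), t=0.4734
    cross x-line → (4,2), t=0.7800
    cross y-line → (4,1), t=1.6281
    cross x-line → (5,1), t=2.7800
    cross y-line → (5,0), t=2.7828 (wall)
  → r_4 = 2.7828
beam 5: φ=45°, α=345°
  d=(0.9659,-0.2588)  start (3,3)  tX=0.4038 tY=1.5841  stride 1/|dx|=1.0353 1/|dy|=3.8637
    cross x-line → (4,3), t=0.4038
    cross x-line → (5,3), t=1.4390 (wall)
  → r_5 = 1.4390
beam 6: φ=90°, α=30°
  d=(0.8660,0.5000)  start (3,3)  tX=0.4503 tY=1.1800  stride 1/|dx|=1.1547 1/|dy|=2.0000
    cross x-line → (4,3), t=0.4503
    cross y-line → (4,4), t=1.1800
    cross x-line → (5,4), t=1.6050 (wall)
  → r_6 = 1.6050
beam 7: φ=135°, α=75°
  d=(0.2588,0.9659)  start (3,3)  tX=1.5068 tY=0.6108  stride 1/|dx|=3.8637 1/|dy|=1.0353
    cross y-line → (3,4), t=0.6108
    cross x-line → (4,4), t=1.5068
    cross y-line → (4,5), t=1.6461
    cross y-line → (4,6), t=2.6814
    cross y-line → (4,7), t=3.7166 (wall)
  → r_7 = 3.7166

ranges = [0.6315, 0.7044, 2.3569, 2.7828, 1.4390, 1.6050, 3.7166]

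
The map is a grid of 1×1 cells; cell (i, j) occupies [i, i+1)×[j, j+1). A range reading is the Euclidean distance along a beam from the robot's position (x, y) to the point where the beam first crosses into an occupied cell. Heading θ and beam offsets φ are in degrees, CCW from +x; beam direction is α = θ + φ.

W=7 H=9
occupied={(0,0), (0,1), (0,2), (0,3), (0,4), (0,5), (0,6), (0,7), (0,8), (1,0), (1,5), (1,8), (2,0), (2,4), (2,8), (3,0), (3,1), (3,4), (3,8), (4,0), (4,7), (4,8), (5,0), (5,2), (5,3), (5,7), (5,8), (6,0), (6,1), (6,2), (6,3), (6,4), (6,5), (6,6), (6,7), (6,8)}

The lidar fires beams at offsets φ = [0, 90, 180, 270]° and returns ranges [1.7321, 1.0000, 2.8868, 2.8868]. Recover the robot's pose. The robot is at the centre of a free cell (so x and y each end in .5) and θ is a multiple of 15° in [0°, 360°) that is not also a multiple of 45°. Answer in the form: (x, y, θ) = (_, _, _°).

Candidates: 27 free-cell centres × 16 headings = 432 poses. Raycast each; keep the one whose scan matches to 4 dp.
  (4.5, 1.5, 15°): beam 1 = 1.5529 ≠ 1.7321 ✗
  (1.5, 7.5, 300°): beam 1 = 2.8868 ≠ 1.7321 ✗
  (2.5, 3.5, 30°): beam 1 = 1.0000 ≠ 1.7321 ✗
  (3.5, 5.5, 120°): beam 1 = 2.8868 ≠ 1.7321 ✗
  …
  (2.5, 2.5, 210°): r_1=1.7321, r_2=1.0000, r_3=2.8868, r_4=2.8868 — all match ✓
Unique over the lattice → pose = (2.5, 2.5, 210°).

(x, y, θ) = (2.5, 2.5, 210°)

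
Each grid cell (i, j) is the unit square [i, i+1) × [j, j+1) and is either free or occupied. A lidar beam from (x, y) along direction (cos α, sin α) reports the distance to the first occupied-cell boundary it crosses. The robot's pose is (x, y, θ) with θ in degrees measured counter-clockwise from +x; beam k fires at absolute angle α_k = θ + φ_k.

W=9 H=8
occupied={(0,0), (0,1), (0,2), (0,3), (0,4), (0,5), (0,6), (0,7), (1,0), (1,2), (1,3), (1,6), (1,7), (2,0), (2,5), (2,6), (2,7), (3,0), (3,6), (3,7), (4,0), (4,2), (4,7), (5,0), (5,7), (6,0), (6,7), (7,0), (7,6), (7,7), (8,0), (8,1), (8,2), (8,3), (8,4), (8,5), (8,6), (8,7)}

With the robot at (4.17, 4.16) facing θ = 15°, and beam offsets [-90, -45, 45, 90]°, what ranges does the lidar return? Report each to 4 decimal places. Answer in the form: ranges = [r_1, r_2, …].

ranges = [1.2009, 4.4225, 3.2793, 1.9049]

beam 1: φ=-90°, α=285°
  dir = (cos 285°, sin 285°) = (0.2588, -0.9659); from cell (4,4)
  next x-line at t=3.2069, next y-line at t=0.1656; Δt_x=3.8637, Δt_y=1.0353
    y: enter (4,3) at t=0.1656
    y: enter (4,2) at t=1.2009 ← occupied
  → r_1 = 1.2009
beam 2: φ=-45°, α=330°
  dir = (cos 330°, sin 330°) = (0.8660, -0.5000); from cell (4,4)
  next x-line at t=0.9584, next y-line at t=0.3200; Δt_x=1.1547, Δt_y=2.0000
    y: enter (4,3) at t=0.3200
    x: enter (5,3) at t=0.9584
    x: enter (6,3) at t=2.1131
    y: enter (6,2) at t=2.3200
    x: enter (7,2) at t=3.2678
    y: enter (7,1) at t=4.3200
    x: enter (8,1) at t=4.4225 ← occupied
  → r_2 = 4.4225
beam 3: φ=45°, α=60°
  dir = (cos 60°, sin 60°) = (0.5000, 0.8660); from cell (4,4)
  next x-line at t=1.6600, next y-line at t=0.9699; Δt_x=2.0000, Δt_y=1.1547
    y: enter (4,5) at t=0.9699
    x: enter (5,5) at t=1.6600
    y: enter (5,6) at t=2.1246
    y: enter (5,7) at t=3.2793 ← occupied
  → r_3 = 3.2793
beam 4: φ=90°, α=105°
  dir = (cos 105°, sin 105°) = (-0.2588, 0.9659); from cell (4,4)
  next x-line at t=0.6568, next y-line at t=0.8696; Δt_x=3.8637, Δt_y=1.0353
    x: enter (3,4) at t=0.6568
    y: enter (3,5) at t=0.8696
    y: enter (3,6) at t=1.9049 ← occupied
  → r_4 = 1.9049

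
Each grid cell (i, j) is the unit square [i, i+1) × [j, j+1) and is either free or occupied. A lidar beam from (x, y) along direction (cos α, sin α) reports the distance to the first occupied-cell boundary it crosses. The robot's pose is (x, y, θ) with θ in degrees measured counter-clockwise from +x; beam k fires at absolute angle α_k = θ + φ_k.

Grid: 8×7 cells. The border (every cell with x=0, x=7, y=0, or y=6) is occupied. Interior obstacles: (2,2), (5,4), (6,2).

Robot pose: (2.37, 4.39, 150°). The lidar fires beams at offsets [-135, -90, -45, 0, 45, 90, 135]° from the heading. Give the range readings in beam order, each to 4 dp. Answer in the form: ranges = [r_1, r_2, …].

beam 1: φ=-135°, α=15°
  cosα=0.9659 sinα=0.2588 | (2,4) | tMaxX 0.6522 tMaxY 2.3569 | tΔX 1.0353 tΔY 3.8637
    t=0.6522 [x] (3,4)
    t=1.6875 [x] (4,4)
    t=2.3569 [y] (4,5)
    t=2.7228 [x] (5,5)
    t=3.7581 [x] (6,5)
    t=4.7933 [x] (7,5) — stop
  → r_1 = 4.7933
beam 2: φ=-90°, α=60°
  cosα=0.5000 sinα=0.8660 | (2,4) | tMaxX 1.2600 tMaxY 0.7044 | tΔX 2.0000 tΔY 1.1547
    t=0.7044 [y] (2,5)
    t=1.2600 [x] (3,5)
    t=1.8591 [y] (3,6) — stop
  → r_2 = 1.8591
beam 3: φ=-45°, α=105°
  cosα=-0.2588 sinα=0.9659 | (2,4) | tMaxX 1.4296 tMaxY 0.6315 | tΔX 3.8637 tΔY 1.0353
    t=0.6315 [y] (2,5)
    t=1.4296 [x] (1,5)
    t=1.6668 [y] (1,6) — stop
  → r_3 = 1.6668
beam 4: φ=0°, α=150°
  cosα=-0.8660 sinα=0.5000 | (2,4) | tMaxX 0.4272 tMaxY 1.2200 | tΔX 1.1547 tΔY 2.0000
    t=0.4272 [x] (1,4)
    t=1.2200 [y] (1,5)
    t=1.5819 [x] (0,5) — stop
  → r_4 = 1.5819
beam 5: φ=45°, α=195°
  cosα=-0.9659 sinα=-0.2588 | (2,4) | tMaxX 0.3831 tMaxY 1.5068 | tΔX 1.0353 tΔY 3.8637
    t=0.3831 [x] (1,4)
    t=1.4183 [x] (0,4) — stop
  → r_5 = 1.4183
beam 6: φ=90°, α=240°
  cosα=-0.5000 sinα=-0.8660 | (2,4) | tMaxX 0.7400 tMaxY 0.4503 | tΔX 2.0000 tΔY 1.1547
    t=0.4503 [y] (2,3)
    t=0.7400 [x] (1,3)
    t=1.6050 [y] (1,2)
    t=2.7400 [x] (0,2) — stop
  → r_6 = 2.7400
beam 7: φ=135°, α=285°
  cosα=0.2588 sinα=-0.9659 | (2,4) | tMaxX 2.4341 tMaxY 0.4038 | tΔX 3.8637 tΔY 1.0353
    t=0.4038 [y] (2,3)
    t=1.4390 [y] (2,2) — stop
  → r_7 = 1.4390

ranges = [4.7933, 1.8591, 1.6668, 1.5819, 1.4183, 2.7400, 1.4390]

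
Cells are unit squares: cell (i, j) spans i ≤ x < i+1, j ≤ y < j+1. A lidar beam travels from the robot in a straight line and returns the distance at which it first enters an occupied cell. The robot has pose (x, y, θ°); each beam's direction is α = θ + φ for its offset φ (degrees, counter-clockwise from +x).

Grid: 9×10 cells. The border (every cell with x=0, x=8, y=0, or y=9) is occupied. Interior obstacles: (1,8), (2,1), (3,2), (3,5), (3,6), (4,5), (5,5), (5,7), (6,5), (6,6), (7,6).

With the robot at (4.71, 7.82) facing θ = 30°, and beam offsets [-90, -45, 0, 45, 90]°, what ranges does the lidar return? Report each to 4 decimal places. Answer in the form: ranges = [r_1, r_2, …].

ranges = [0.5800, 0.3002, 0.3349, 1.2216, 1.3625]

beam 1: φ=-90°, α=300°
  dir = (cos 300°, sin 300°) = (0.5000, -0.8660); from cell (4,7)
  next x-line at t=0.5800, next y-line at t=0.9469; Δt_x=2.0000, Δt_y=1.1547
    x: enter (5,7) at t=0.5800 ← occupied
  → r_1 = 0.5800
beam 2: φ=-45°, α=345°
  dir = (cos 345°, sin 345°) = (0.9659, -0.2588); from cell (4,7)
  next x-line at t=0.3002, next y-line at t=3.1682; Δt_x=1.0353, Δt_y=3.8637
    x: enter (5,7) at t=0.3002 ← occupied
  → r_2 = 0.3002
beam 3: φ=0°, α=30°
  dir = (cos 30°, sin 30°) = (0.8660, 0.5000); from cell (4,7)
  next x-line at t=0.3349, next y-line at t=0.3600; Δt_x=1.1547, Δt_y=2.0000
    x: enter (5,7) at t=0.3349 ← occupied
  → r_3 = 0.3349
beam 4: φ=45°, α=75°
  dir = (cos 75°, sin 75°) = (0.2588, 0.9659); from cell (4,7)
  next x-line at t=1.1205, next y-line at t=0.1863; Δt_x=3.8637, Δt_y=1.0353
    y: enter (4,8) at t=0.1863
    x: enter (5,8) at t=1.1205
    y: enter (5,9) at t=1.2216 ← occupied
  → r_4 = 1.2216
beam 5: φ=90°, α=120°
  dir = (cos 120°, sin 120°) = (-0.5000, 0.8660); from cell (4,7)
  next x-line at t=1.4200, next y-line at t=0.2078; Δt_x=2.0000, Δt_y=1.1547
    y: enter (4,8) at t=0.2078
    y: enter (4,9) at t=1.3625 ← occupied
  → r_5 = 1.3625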